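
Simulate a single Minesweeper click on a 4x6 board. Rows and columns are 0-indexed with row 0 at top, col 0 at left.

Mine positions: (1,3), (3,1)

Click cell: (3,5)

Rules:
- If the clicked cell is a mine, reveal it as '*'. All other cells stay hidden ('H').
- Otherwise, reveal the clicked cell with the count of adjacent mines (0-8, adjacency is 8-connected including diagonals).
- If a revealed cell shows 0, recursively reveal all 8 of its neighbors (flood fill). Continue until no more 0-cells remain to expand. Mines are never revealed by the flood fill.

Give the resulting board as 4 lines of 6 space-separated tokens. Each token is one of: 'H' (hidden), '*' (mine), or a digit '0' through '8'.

H H H H 1 0
H H H H 1 0
H H 2 1 1 0
H H 1 0 0 0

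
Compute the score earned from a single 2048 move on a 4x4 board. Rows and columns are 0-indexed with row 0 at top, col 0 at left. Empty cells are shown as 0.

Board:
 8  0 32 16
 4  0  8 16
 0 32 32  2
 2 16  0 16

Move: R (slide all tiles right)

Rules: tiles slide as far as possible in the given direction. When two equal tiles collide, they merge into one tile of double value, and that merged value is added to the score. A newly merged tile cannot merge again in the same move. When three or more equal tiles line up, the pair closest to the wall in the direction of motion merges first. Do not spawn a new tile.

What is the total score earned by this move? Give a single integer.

Slide right:
row 0: [8, 0, 32, 16] -> [0, 8, 32, 16]  score +0 (running 0)
row 1: [4, 0, 8, 16] -> [0, 4, 8, 16]  score +0 (running 0)
row 2: [0, 32, 32, 2] -> [0, 0, 64, 2]  score +64 (running 64)
row 3: [2, 16, 0, 16] -> [0, 0, 2, 32]  score +32 (running 96)
Board after move:
 0  8 32 16
 0  4  8 16
 0  0 64  2
 0  0  2 32

Answer: 96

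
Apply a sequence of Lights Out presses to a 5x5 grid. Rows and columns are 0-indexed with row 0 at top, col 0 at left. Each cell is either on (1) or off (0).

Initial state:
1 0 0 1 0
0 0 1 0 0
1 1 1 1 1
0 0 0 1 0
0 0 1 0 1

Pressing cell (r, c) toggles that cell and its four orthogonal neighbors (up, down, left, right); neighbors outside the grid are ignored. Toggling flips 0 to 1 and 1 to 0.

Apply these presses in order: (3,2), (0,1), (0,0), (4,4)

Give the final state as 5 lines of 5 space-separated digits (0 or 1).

After press 1 at (3,2):
1 0 0 1 0
0 0 1 0 0
1 1 0 1 1
0 1 1 0 0
0 0 0 0 1

After press 2 at (0,1):
0 1 1 1 0
0 1 1 0 0
1 1 0 1 1
0 1 1 0 0
0 0 0 0 1

After press 3 at (0,0):
1 0 1 1 0
1 1 1 0 0
1 1 0 1 1
0 1 1 0 0
0 0 0 0 1

After press 4 at (4,4):
1 0 1 1 0
1 1 1 0 0
1 1 0 1 1
0 1 1 0 1
0 0 0 1 0

Answer: 1 0 1 1 0
1 1 1 0 0
1 1 0 1 1
0 1 1 0 1
0 0 0 1 0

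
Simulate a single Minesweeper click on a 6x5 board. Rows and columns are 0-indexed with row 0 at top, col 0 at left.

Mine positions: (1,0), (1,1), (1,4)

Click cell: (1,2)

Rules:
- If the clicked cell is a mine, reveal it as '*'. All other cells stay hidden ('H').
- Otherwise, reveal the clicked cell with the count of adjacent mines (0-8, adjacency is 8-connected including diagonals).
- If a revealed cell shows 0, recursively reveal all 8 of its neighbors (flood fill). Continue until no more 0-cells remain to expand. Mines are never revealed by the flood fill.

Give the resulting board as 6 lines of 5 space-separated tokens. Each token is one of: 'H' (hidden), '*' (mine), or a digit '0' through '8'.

H H H H H
H H 1 H H
H H H H H
H H H H H
H H H H H
H H H H H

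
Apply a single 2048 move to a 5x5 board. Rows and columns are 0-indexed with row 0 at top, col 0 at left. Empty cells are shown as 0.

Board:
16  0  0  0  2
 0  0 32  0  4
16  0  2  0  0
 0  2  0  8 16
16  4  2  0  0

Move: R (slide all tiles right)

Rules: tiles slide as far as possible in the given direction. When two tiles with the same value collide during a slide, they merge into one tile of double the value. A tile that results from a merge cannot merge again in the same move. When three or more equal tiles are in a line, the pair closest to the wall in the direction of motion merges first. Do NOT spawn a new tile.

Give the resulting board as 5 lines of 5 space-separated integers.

Slide right:
row 0: [16, 0, 0, 0, 2] -> [0, 0, 0, 16, 2]
row 1: [0, 0, 32, 0, 4] -> [0, 0, 0, 32, 4]
row 2: [16, 0, 2, 0, 0] -> [0, 0, 0, 16, 2]
row 3: [0, 2, 0, 8, 16] -> [0, 0, 2, 8, 16]
row 4: [16, 4, 2, 0, 0] -> [0, 0, 16, 4, 2]

Answer:  0  0  0 16  2
 0  0  0 32  4
 0  0  0 16  2
 0  0  2  8 16
 0  0 16  4  2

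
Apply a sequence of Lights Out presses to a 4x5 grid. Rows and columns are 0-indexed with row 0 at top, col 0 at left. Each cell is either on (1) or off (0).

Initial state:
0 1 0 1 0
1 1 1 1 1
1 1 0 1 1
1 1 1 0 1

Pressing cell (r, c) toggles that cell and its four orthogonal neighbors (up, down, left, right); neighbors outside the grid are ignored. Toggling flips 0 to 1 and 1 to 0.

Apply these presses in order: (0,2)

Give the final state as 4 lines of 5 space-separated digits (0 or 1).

Answer: 0 0 1 0 0
1 1 0 1 1
1 1 0 1 1
1 1 1 0 1

Derivation:
After press 1 at (0,2):
0 0 1 0 0
1 1 0 1 1
1 1 0 1 1
1 1 1 0 1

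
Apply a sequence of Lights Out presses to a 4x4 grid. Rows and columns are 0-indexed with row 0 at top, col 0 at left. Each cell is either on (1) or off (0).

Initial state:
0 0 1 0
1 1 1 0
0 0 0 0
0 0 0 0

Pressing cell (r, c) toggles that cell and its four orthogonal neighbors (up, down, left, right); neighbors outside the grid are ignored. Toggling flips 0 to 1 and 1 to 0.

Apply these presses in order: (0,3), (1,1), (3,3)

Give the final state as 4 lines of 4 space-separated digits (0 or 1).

After press 1 at (0,3):
0 0 0 1
1 1 1 1
0 0 0 0
0 0 0 0

After press 2 at (1,1):
0 1 0 1
0 0 0 1
0 1 0 0
0 0 0 0

After press 3 at (3,3):
0 1 0 1
0 0 0 1
0 1 0 1
0 0 1 1

Answer: 0 1 0 1
0 0 0 1
0 1 0 1
0 0 1 1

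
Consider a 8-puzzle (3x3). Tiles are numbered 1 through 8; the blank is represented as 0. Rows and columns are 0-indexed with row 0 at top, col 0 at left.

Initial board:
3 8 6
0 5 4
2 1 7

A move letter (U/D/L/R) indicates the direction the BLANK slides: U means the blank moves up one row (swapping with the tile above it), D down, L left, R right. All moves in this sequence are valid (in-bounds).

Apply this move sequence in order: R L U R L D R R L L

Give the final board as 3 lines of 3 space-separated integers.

After move 1 (R):
3 8 6
5 0 4
2 1 7

After move 2 (L):
3 8 6
0 5 4
2 1 7

After move 3 (U):
0 8 6
3 5 4
2 1 7

After move 4 (R):
8 0 6
3 5 4
2 1 7

After move 5 (L):
0 8 6
3 5 4
2 1 7

After move 6 (D):
3 8 6
0 5 4
2 1 7

After move 7 (R):
3 8 6
5 0 4
2 1 7

After move 8 (R):
3 8 6
5 4 0
2 1 7

After move 9 (L):
3 8 6
5 0 4
2 1 7

After move 10 (L):
3 8 6
0 5 4
2 1 7

Answer: 3 8 6
0 5 4
2 1 7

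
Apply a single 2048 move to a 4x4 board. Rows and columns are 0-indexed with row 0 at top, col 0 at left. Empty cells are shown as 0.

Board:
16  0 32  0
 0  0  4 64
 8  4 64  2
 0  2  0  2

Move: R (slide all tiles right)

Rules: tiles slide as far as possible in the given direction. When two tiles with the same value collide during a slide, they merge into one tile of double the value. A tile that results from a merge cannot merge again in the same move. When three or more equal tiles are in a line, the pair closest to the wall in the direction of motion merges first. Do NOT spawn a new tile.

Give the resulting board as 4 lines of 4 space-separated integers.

Slide right:
row 0: [16, 0, 32, 0] -> [0, 0, 16, 32]
row 1: [0, 0, 4, 64] -> [0, 0, 4, 64]
row 2: [8, 4, 64, 2] -> [8, 4, 64, 2]
row 3: [0, 2, 0, 2] -> [0, 0, 0, 4]

Answer:  0  0 16 32
 0  0  4 64
 8  4 64  2
 0  0  0  4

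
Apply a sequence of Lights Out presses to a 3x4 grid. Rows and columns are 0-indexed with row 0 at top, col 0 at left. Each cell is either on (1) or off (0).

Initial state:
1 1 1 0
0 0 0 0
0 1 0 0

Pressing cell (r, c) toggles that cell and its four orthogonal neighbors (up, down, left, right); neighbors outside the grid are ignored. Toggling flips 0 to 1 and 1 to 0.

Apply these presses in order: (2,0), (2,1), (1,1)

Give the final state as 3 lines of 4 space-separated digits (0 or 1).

After press 1 at (2,0):
1 1 1 0
1 0 0 0
1 0 0 0

After press 2 at (2,1):
1 1 1 0
1 1 0 0
0 1 1 0

After press 3 at (1,1):
1 0 1 0
0 0 1 0
0 0 1 0

Answer: 1 0 1 0
0 0 1 0
0 0 1 0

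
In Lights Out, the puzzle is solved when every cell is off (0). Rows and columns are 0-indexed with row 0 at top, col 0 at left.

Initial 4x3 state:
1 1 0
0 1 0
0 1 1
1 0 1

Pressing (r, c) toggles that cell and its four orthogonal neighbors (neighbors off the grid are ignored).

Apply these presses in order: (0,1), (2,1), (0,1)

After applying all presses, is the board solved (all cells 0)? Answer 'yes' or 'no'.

After press 1 at (0,1):
0 0 1
0 0 0
0 1 1
1 0 1

After press 2 at (2,1):
0 0 1
0 1 0
1 0 0
1 1 1

After press 3 at (0,1):
1 1 0
0 0 0
1 0 0
1 1 1

Lights still on: 6

Answer: no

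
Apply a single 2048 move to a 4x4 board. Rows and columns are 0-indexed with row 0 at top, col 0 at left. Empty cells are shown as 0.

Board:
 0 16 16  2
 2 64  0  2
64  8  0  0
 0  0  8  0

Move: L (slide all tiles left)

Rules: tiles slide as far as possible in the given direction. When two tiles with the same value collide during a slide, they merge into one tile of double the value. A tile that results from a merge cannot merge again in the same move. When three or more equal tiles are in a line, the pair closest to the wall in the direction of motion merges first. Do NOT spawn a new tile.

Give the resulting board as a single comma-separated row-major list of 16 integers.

Slide left:
row 0: [0, 16, 16, 2] -> [32, 2, 0, 0]
row 1: [2, 64, 0, 2] -> [2, 64, 2, 0]
row 2: [64, 8, 0, 0] -> [64, 8, 0, 0]
row 3: [0, 0, 8, 0] -> [8, 0, 0, 0]

Answer: 32, 2, 0, 0, 2, 64, 2, 0, 64, 8, 0, 0, 8, 0, 0, 0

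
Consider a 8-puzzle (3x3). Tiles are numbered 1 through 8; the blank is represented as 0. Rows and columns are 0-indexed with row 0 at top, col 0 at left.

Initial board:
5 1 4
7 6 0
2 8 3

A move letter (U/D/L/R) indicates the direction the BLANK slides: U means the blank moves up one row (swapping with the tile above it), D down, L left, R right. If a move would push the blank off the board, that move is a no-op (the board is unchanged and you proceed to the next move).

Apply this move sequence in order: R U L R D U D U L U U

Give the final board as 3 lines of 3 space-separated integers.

Answer: 5 0 1
7 6 4
2 8 3

Derivation:
After move 1 (R):
5 1 4
7 6 0
2 8 3

After move 2 (U):
5 1 0
7 6 4
2 8 3

After move 3 (L):
5 0 1
7 6 4
2 8 3

After move 4 (R):
5 1 0
7 6 4
2 8 3

After move 5 (D):
5 1 4
7 6 0
2 8 3

After move 6 (U):
5 1 0
7 6 4
2 8 3

After move 7 (D):
5 1 4
7 6 0
2 8 3

After move 8 (U):
5 1 0
7 6 4
2 8 3

After move 9 (L):
5 0 1
7 6 4
2 8 3

After move 10 (U):
5 0 1
7 6 4
2 8 3

After move 11 (U):
5 0 1
7 6 4
2 8 3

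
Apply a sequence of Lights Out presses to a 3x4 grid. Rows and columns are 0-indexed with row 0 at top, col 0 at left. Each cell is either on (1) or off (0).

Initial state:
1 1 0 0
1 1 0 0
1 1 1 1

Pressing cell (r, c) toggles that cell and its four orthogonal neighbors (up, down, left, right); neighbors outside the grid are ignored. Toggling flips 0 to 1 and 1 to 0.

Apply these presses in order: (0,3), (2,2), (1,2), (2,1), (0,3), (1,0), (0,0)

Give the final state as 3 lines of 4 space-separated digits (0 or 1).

After press 1 at (0,3):
1 1 1 1
1 1 0 1
1 1 1 1

After press 2 at (2,2):
1 1 1 1
1 1 1 1
1 0 0 0

After press 3 at (1,2):
1 1 0 1
1 0 0 0
1 0 1 0

After press 4 at (2,1):
1 1 0 1
1 1 0 0
0 1 0 0

After press 5 at (0,3):
1 1 1 0
1 1 0 1
0 1 0 0

After press 6 at (1,0):
0 1 1 0
0 0 0 1
1 1 0 0

After press 7 at (0,0):
1 0 1 0
1 0 0 1
1 1 0 0

Answer: 1 0 1 0
1 0 0 1
1 1 0 0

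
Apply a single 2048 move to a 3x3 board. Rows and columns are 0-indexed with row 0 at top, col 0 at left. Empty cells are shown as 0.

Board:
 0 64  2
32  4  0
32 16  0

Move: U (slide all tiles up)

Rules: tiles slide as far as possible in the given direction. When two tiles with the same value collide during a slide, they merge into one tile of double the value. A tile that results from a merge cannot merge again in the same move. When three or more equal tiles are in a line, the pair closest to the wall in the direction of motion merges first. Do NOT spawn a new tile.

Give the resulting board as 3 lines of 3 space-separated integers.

Answer: 64 64  2
 0  4  0
 0 16  0

Derivation:
Slide up:
col 0: [0, 32, 32] -> [64, 0, 0]
col 1: [64, 4, 16] -> [64, 4, 16]
col 2: [2, 0, 0] -> [2, 0, 0]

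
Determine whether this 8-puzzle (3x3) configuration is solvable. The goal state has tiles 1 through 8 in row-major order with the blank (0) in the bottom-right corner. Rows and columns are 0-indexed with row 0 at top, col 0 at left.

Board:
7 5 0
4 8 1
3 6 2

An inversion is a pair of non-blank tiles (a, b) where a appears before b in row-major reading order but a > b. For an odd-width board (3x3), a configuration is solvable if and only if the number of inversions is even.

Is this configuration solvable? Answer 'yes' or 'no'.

Answer: no

Derivation:
Inversions (pairs i<j in row-major order where tile[i] > tile[j] > 0): 19
19 is odd, so the puzzle is not solvable.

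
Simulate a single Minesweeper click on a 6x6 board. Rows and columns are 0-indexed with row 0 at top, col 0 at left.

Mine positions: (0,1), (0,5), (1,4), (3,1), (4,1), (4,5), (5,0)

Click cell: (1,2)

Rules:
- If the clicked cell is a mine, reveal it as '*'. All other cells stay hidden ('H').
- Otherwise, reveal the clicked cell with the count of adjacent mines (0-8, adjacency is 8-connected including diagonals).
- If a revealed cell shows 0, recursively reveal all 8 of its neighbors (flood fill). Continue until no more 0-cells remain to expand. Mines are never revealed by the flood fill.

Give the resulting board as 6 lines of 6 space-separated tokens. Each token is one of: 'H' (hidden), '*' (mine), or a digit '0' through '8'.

H H H H H H
H H 1 H H H
H H H H H H
H H H H H H
H H H H H H
H H H H H H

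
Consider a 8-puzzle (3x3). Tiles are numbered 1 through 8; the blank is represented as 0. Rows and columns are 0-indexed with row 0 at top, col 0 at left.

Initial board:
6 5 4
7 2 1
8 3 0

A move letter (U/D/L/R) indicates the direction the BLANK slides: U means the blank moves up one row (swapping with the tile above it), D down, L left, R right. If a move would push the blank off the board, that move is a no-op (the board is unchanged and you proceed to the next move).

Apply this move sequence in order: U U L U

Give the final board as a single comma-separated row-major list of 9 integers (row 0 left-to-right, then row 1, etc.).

After move 1 (U):
6 5 4
7 2 0
8 3 1

After move 2 (U):
6 5 0
7 2 4
8 3 1

After move 3 (L):
6 0 5
7 2 4
8 3 1

After move 4 (U):
6 0 5
7 2 4
8 3 1

Answer: 6, 0, 5, 7, 2, 4, 8, 3, 1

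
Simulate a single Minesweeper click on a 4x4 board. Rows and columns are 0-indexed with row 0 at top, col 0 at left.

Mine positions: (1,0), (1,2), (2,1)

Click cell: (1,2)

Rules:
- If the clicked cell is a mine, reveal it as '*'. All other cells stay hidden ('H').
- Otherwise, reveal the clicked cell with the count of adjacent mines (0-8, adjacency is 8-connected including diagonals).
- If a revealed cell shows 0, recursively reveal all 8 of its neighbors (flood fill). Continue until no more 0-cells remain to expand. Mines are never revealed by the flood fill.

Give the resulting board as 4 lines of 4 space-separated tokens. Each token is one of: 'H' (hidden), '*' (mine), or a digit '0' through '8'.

H H H H
H H * H
H H H H
H H H H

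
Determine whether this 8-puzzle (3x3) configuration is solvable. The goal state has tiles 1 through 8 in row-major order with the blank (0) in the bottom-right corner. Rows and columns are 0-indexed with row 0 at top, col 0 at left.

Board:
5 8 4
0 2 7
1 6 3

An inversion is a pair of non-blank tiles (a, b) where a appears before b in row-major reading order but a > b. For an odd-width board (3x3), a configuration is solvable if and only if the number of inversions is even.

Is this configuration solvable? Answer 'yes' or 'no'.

Answer: yes

Derivation:
Inversions (pairs i<j in row-major order where tile[i] > tile[j] > 0): 18
18 is even, so the puzzle is solvable.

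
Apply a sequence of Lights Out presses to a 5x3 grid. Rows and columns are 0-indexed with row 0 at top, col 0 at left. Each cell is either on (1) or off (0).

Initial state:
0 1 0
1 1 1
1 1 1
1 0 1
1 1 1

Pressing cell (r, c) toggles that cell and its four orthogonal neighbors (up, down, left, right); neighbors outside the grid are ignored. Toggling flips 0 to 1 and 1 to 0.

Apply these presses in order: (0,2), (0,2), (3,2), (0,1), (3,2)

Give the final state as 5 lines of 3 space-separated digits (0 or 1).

Answer: 1 0 1
1 0 1
1 1 1
1 0 1
1 1 1

Derivation:
After press 1 at (0,2):
0 0 1
1 1 0
1 1 1
1 0 1
1 1 1

After press 2 at (0,2):
0 1 0
1 1 1
1 1 1
1 0 1
1 1 1

After press 3 at (3,2):
0 1 0
1 1 1
1 1 0
1 1 0
1 1 0

After press 4 at (0,1):
1 0 1
1 0 1
1 1 0
1 1 0
1 1 0

After press 5 at (3,2):
1 0 1
1 0 1
1 1 1
1 0 1
1 1 1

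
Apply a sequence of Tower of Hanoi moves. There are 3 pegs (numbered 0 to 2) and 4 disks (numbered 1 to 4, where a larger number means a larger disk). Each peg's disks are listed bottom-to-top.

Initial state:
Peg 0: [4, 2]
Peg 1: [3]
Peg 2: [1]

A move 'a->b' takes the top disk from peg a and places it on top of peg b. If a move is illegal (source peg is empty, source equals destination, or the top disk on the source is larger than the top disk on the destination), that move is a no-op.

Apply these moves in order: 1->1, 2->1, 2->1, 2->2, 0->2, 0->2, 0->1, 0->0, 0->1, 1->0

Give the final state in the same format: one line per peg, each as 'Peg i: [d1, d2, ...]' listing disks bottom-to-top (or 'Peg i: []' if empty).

After move 1 (1->1):
Peg 0: [4, 2]
Peg 1: [3]
Peg 2: [1]

After move 2 (2->1):
Peg 0: [4, 2]
Peg 1: [3, 1]
Peg 2: []

After move 3 (2->1):
Peg 0: [4, 2]
Peg 1: [3, 1]
Peg 2: []

After move 4 (2->2):
Peg 0: [4, 2]
Peg 1: [3, 1]
Peg 2: []

After move 5 (0->2):
Peg 0: [4]
Peg 1: [3, 1]
Peg 2: [2]

After move 6 (0->2):
Peg 0: [4]
Peg 1: [3, 1]
Peg 2: [2]

After move 7 (0->1):
Peg 0: [4]
Peg 1: [3, 1]
Peg 2: [2]

After move 8 (0->0):
Peg 0: [4]
Peg 1: [3, 1]
Peg 2: [2]

After move 9 (0->1):
Peg 0: [4]
Peg 1: [3, 1]
Peg 2: [2]

After move 10 (1->0):
Peg 0: [4, 1]
Peg 1: [3]
Peg 2: [2]

Answer: Peg 0: [4, 1]
Peg 1: [3]
Peg 2: [2]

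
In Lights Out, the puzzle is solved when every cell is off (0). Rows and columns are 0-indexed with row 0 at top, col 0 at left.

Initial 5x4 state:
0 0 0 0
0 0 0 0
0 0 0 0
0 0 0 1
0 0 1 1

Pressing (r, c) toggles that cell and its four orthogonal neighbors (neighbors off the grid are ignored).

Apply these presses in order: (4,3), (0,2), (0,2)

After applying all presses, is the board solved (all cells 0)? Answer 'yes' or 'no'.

Answer: yes

Derivation:
After press 1 at (4,3):
0 0 0 0
0 0 0 0
0 0 0 0
0 0 0 0
0 0 0 0

After press 2 at (0,2):
0 1 1 1
0 0 1 0
0 0 0 0
0 0 0 0
0 0 0 0

After press 3 at (0,2):
0 0 0 0
0 0 0 0
0 0 0 0
0 0 0 0
0 0 0 0

Lights still on: 0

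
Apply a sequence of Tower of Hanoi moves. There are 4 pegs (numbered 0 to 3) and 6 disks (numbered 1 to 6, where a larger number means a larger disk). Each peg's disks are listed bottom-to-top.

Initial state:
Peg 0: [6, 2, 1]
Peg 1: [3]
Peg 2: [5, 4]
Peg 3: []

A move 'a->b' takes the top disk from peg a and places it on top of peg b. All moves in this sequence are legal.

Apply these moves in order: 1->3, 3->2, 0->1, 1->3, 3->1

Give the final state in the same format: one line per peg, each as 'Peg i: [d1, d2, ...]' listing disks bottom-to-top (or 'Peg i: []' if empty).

Answer: Peg 0: [6, 2]
Peg 1: [1]
Peg 2: [5, 4, 3]
Peg 3: []

Derivation:
After move 1 (1->3):
Peg 0: [6, 2, 1]
Peg 1: []
Peg 2: [5, 4]
Peg 3: [3]

After move 2 (3->2):
Peg 0: [6, 2, 1]
Peg 1: []
Peg 2: [5, 4, 3]
Peg 3: []

After move 3 (0->1):
Peg 0: [6, 2]
Peg 1: [1]
Peg 2: [5, 4, 3]
Peg 3: []

After move 4 (1->3):
Peg 0: [6, 2]
Peg 1: []
Peg 2: [5, 4, 3]
Peg 3: [1]

After move 5 (3->1):
Peg 0: [6, 2]
Peg 1: [1]
Peg 2: [5, 4, 3]
Peg 3: []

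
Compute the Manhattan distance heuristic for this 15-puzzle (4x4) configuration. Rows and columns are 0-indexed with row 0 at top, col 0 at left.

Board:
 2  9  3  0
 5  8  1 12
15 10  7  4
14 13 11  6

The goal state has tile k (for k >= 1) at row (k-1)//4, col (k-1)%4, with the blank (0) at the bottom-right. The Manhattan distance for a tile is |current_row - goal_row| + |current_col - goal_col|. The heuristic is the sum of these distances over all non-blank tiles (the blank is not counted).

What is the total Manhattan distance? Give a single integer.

Tile 2: at (0,0), goal (0,1), distance |0-0|+|0-1| = 1
Tile 9: at (0,1), goal (2,0), distance |0-2|+|1-0| = 3
Tile 3: at (0,2), goal (0,2), distance |0-0|+|2-2| = 0
Tile 5: at (1,0), goal (1,0), distance |1-1|+|0-0| = 0
Tile 8: at (1,1), goal (1,3), distance |1-1|+|1-3| = 2
Tile 1: at (1,2), goal (0,0), distance |1-0|+|2-0| = 3
Tile 12: at (1,3), goal (2,3), distance |1-2|+|3-3| = 1
Tile 15: at (2,0), goal (3,2), distance |2-3|+|0-2| = 3
Tile 10: at (2,1), goal (2,1), distance |2-2|+|1-1| = 0
Tile 7: at (2,2), goal (1,2), distance |2-1|+|2-2| = 1
Tile 4: at (2,3), goal (0,3), distance |2-0|+|3-3| = 2
Tile 14: at (3,0), goal (3,1), distance |3-3|+|0-1| = 1
Tile 13: at (3,1), goal (3,0), distance |3-3|+|1-0| = 1
Tile 11: at (3,2), goal (2,2), distance |3-2|+|2-2| = 1
Tile 6: at (3,3), goal (1,1), distance |3-1|+|3-1| = 4
Sum: 1 + 3 + 0 + 0 + 2 + 3 + 1 + 3 + 0 + 1 + 2 + 1 + 1 + 1 + 4 = 23

Answer: 23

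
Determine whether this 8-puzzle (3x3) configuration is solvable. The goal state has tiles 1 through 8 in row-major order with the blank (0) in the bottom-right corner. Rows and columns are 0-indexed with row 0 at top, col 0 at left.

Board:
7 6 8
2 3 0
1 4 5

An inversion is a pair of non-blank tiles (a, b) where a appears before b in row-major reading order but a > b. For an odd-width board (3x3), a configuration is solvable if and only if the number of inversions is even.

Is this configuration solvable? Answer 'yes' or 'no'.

Inversions (pairs i<j in row-major order where tile[i] > tile[j] > 0): 18
18 is even, so the puzzle is solvable.

Answer: yes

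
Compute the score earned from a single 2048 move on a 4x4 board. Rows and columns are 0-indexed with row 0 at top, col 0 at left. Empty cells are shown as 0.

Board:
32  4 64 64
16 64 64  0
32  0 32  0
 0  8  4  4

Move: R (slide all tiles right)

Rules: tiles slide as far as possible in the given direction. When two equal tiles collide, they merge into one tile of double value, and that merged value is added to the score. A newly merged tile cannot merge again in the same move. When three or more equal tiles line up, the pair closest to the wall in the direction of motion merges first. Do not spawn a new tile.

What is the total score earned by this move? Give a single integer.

Slide right:
row 0: [32, 4, 64, 64] -> [0, 32, 4, 128]  score +128 (running 128)
row 1: [16, 64, 64, 0] -> [0, 0, 16, 128]  score +128 (running 256)
row 2: [32, 0, 32, 0] -> [0, 0, 0, 64]  score +64 (running 320)
row 3: [0, 8, 4, 4] -> [0, 0, 8, 8]  score +8 (running 328)
Board after move:
  0  32   4 128
  0   0  16 128
  0   0   0  64
  0   0   8   8

Answer: 328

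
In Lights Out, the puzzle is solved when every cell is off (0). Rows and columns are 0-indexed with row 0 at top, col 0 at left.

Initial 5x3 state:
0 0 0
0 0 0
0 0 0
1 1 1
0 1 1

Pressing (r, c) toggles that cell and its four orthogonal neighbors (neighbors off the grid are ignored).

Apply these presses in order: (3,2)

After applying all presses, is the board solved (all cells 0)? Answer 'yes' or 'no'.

After press 1 at (3,2):
0 0 0
0 0 0
0 0 1
1 0 0
0 1 0

Lights still on: 3

Answer: no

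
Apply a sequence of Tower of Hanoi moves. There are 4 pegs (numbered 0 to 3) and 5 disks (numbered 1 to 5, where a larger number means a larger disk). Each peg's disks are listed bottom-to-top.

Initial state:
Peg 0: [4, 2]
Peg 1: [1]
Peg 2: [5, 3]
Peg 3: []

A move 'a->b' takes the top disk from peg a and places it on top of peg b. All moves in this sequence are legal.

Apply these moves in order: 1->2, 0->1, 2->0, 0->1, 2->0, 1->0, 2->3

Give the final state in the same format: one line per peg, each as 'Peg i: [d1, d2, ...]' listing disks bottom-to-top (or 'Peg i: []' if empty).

After move 1 (1->2):
Peg 0: [4, 2]
Peg 1: []
Peg 2: [5, 3, 1]
Peg 3: []

After move 2 (0->1):
Peg 0: [4]
Peg 1: [2]
Peg 2: [5, 3, 1]
Peg 3: []

After move 3 (2->0):
Peg 0: [4, 1]
Peg 1: [2]
Peg 2: [5, 3]
Peg 3: []

After move 4 (0->1):
Peg 0: [4]
Peg 1: [2, 1]
Peg 2: [5, 3]
Peg 3: []

After move 5 (2->0):
Peg 0: [4, 3]
Peg 1: [2, 1]
Peg 2: [5]
Peg 3: []

After move 6 (1->0):
Peg 0: [4, 3, 1]
Peg 1: [2]
Peg 2: [5]
Peg 3: []

After move 7 (2->3):
Peg 0: [4, 3, 1]
Peg 1: [2]
Peg 2: []
Peg 3: [5]

Answer: Peg 0: [4, 3, 1]
Peg 1: [2]
Peg 2: []
Peg 3: [5]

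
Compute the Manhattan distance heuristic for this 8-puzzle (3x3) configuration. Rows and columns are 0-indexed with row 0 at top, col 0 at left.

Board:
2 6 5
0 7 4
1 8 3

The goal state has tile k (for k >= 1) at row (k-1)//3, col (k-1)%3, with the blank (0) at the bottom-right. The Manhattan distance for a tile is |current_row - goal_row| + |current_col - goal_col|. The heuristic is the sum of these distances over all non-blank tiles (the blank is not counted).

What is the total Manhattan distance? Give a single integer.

Answer: 13

Derivation:
Tile 2: (0,0)->(0,1) = 1
Tile 6: (0,1)->(1,2) = 2
Tile 5: (0,2)->(1,1) = 2
Tile 7: (1,1)->(2,0) = 2
Tile 4: (1,2)->(1,0) = 2
Tile 1: (2,0)->(0,0) = 2
Tile 8: (2,1)->(2,1) = 0
Tile 3: (2,2)->(0,2) = 2
Sum: 1 + 2 + 2 + 2 + 2 + 2 + 0 + 2 = 13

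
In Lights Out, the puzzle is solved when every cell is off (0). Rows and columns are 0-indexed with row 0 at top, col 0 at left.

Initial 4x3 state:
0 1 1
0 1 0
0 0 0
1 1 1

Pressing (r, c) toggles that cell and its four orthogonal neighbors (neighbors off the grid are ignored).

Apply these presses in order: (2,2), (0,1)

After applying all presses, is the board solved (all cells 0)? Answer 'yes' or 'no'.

Answer: no

Derivation:
After press 1 at (2,2):
0 1 1
0 1 1
0 1 1
1 1 0

After press 2 at (0,1):
1 0 0
0 0 1
0 1 1
1 1 0

Lights still on: 6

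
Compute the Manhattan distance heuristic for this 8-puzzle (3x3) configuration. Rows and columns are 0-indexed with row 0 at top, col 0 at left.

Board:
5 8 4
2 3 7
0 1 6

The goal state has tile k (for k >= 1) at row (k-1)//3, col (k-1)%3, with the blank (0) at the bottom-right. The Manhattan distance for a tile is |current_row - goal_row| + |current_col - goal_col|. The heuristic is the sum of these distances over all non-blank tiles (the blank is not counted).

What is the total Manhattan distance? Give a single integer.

Answer: 18

Derivation:
Tile 5: (0,0)->(1,1) = 2
Tile 8: (0,1)->(2,1) = 2
Tile 4: (0,2)->(1,0) = 3
Tile 2: (1,0)->(0,1) = 2
Tile 3: (1,1)->(0,2) = 2
Tile 7: (1,2)->(2,0) = 3
Tile 1: (2,1)->(0,0) = 3
Tile 6: (2,2)->(1,2) = 1
Sum: 2 + 2 + 3 + 2 + 2 + 3 + 3 + 1 = 18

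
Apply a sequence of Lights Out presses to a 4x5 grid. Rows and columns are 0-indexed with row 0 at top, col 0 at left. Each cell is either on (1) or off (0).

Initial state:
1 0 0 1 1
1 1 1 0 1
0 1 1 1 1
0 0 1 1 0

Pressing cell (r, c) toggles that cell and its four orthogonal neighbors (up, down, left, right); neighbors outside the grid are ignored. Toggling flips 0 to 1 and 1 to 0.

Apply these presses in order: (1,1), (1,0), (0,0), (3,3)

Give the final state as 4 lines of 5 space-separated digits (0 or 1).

Answer: 1 0 0 1 1
0 1 0 0 1
1 0 1 0 1
0 0 0 0 1

Derivation:
After press 1 at (1,1):
1 1 0 1 1
0 0 0 0 1
0 0 1 1 1
0 0 1 1 0

After press 2 at (1,0):
0 1 0 1 1
1 1 0 0 1
1 0 1 1 1
0 0 1 1 0

After press 3 at (0,0):
1 0 0 1 1
0 1 0 0 1
1 0 1 1 1
0 0 1 1 0

After press 4 at (3,3):
1 0 0 1 1
0 1 0 0 1
1 0 1 0 1
0 0 0 0 1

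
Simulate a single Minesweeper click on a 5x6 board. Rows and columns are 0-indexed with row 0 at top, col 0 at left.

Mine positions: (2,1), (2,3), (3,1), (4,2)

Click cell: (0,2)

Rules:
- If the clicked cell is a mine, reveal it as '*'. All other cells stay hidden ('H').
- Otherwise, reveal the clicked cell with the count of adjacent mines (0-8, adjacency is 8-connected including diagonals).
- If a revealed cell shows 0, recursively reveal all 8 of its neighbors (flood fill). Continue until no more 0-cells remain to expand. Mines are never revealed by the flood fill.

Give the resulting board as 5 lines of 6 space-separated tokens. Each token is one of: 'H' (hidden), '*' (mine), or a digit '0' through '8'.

0 0 0 0 0 0
1 1 2 1 1 0
H H H H 1 0
H H H 2 1 0
H H H 1 0 0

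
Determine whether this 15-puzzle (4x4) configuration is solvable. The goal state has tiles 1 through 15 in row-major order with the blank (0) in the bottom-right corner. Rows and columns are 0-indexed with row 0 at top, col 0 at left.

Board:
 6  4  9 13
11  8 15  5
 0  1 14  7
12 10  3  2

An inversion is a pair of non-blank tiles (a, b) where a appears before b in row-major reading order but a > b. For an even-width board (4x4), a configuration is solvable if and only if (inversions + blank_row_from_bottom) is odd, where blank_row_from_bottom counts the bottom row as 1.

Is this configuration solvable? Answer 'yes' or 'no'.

Answer: yes

Derivation:
Inversions: 59
Blank is in row 2 (0-indexed from top), which is row 2 counting from the bottom (bottom = 1).
59 + 2 = 61, which is odd, so the puzzle is solvable.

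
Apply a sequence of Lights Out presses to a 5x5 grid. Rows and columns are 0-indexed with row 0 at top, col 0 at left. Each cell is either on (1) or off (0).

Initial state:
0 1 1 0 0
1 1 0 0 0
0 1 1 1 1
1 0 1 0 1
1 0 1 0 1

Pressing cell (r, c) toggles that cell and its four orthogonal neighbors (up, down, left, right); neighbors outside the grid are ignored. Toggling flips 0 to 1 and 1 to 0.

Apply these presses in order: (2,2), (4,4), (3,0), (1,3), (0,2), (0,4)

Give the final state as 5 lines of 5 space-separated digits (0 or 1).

Answer: 0 0 0 1 1
1 1 1 1 0
1 0 0 1 1
0 1 0 0 0
0 0 1 1 0

Derivation:
After press 1 at (2,2):
0 1 1 0 0
1 1 1 0 0
0 0 0 0 1
1 0 0 0 1
1 0 1 0 1

After press 2 at (4,4):
0 1 1 0 0
1 1 1 0 0
0 0 0 0 1
1 0 0 0 0
1 0 1 1 0

After press 3 at (3,0):
0 1 1 0 0
1 1 1 0 0
1 0 0 0 1
0 1 0 0 0
0 0 1 1 0

After press 4 at (1,3):
0 1 1 1 0
1 1 0 1 1
1 0 0 1 1
0 1 0 0 0
0 0 1 1 0

After press 5 at (0,2):
0 0 0 0 0
1 1 1 1 1
1 0 0 1 1
0 1 0 0 0
0 0 1 1 0

After press 6 at (0,4):
0 0 0 1 1
1 1 1 1 0
1 0 0 1 1
0 1 0 0 0
0 0 1 1 0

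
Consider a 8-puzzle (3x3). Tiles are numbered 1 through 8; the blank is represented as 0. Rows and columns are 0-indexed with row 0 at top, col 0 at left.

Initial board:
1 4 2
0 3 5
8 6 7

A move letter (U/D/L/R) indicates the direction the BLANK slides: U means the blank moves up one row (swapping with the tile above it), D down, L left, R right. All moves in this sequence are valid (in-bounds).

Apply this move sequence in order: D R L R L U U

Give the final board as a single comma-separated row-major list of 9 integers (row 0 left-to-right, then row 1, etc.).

After move 1 (D):
1 4 2
8 3 5
0 6 7

After move 2 (R):
1 4 2
8 3 5
6 0 7

After move 3 (L):
1 4 2
8 3 5
0 6 7

After move 4 (R):
1 4 2
8 3 5
6 0 7

After move 5 (L):
1 4 2
8 3 5
0 6 7

After move 6 (U):
1 4 2
0 3 5
8 6 7

After move 7 (U):
0 4 2
1 3 5
8 6 7

Answer: 0, 4, 2, 1, 3, 5, 8, 6, 7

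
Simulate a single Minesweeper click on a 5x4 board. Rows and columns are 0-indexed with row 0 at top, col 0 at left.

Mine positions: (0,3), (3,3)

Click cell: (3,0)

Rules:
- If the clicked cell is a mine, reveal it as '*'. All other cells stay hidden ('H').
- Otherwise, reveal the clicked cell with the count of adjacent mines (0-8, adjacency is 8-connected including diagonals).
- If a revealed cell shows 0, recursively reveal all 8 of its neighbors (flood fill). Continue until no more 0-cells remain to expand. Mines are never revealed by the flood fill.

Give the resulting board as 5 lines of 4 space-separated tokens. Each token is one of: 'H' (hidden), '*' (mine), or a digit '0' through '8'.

0 0 1 H
0 0 1 H
0 0 1 H
0 0 1 H
0 0 1 H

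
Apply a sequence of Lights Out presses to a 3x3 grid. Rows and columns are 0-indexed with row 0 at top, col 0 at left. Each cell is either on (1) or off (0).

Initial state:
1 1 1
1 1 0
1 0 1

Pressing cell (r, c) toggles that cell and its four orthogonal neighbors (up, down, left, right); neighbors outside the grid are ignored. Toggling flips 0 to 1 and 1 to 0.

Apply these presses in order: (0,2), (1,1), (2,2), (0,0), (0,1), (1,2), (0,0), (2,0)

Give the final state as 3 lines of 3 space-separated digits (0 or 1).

After press 1 at (0,2):
1 0 0
1 1 1
1 0 1

After press 2 at (1,1):
1 1 0
0 0 0
1 1 1

After press 3 at (2,2):
1 1 0
0 0 1
1 0 0

After press 4 at (0,0):
0 0 0
1 0 1
1 0 0

After press 5 at (0,1):
1 1 1
1 1 1
1 0 0

After press 6 at (1,2):
1 1 0
1 0 0
1 0 1

After press 7 at (0,0):
0 0 0
0 0 0
1 0 1

After press 8 at (2,0):
0 0 0
1 0 0
0 1 1

Answer: 0 0 0
1 0 0
0 1 1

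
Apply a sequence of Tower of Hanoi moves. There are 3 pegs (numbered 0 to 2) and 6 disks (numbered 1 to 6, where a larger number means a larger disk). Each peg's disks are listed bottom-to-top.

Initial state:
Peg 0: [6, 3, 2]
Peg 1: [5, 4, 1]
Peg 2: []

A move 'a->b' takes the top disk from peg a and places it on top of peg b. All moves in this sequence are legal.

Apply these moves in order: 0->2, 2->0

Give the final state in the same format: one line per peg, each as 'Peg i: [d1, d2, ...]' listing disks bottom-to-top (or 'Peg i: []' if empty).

After move 1 (0->2):
Peg 0: [6, 3]
Peg 1: [5, 4, 1]
Peg 2: [2]

After move 2 (2->0):
Peg 0: [6, 3, 2]
Peg 1: [5, 4, 1]
Peg 2: []

Answer: Peg 0: [6, 3, 2]
Peg 1: [5, 4, 1]
Peg 2: []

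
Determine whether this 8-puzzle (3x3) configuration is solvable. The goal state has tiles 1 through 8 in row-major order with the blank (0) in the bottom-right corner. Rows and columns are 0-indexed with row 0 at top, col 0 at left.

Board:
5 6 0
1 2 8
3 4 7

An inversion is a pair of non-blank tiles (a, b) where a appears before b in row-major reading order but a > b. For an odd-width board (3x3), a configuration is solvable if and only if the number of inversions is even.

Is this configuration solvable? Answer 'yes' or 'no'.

Answer: no

Derivation:
Inversions (pairs i<j in row-major order where tile[i] > tile[j] > 0): 11
11 is odd, so the puzzle is not solvable.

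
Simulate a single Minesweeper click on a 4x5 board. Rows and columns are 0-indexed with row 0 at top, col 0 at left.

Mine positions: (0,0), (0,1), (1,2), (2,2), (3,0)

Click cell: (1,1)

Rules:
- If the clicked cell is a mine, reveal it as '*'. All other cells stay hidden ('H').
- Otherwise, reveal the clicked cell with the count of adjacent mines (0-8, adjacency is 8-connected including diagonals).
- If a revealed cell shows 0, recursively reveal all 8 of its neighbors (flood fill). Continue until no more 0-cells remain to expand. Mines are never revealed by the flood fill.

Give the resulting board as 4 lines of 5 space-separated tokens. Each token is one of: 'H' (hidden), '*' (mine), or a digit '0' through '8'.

H H H H H
H 4 H H H
H H H H H
H H H H H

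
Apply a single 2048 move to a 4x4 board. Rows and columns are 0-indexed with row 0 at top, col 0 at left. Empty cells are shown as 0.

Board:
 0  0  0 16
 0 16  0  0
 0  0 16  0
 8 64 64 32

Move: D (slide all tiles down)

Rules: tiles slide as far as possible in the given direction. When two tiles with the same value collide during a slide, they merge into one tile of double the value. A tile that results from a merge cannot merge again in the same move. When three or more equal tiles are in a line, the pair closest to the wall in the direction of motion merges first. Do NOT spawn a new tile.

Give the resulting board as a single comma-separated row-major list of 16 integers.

Answer: 0, 0, 0, 0, 0, 0, 0, 0, 0, 16, 16, 16, 8, 64, 64, 32

Derivation:
Slide down:
col 0: [0, 0, 0, 8] -> [0, 0, 0, 8]
col 1: [0, 16, 0, 64] -> [0, 0, 16, 64]
col 2: [0, 0, 16, 64] -> [0, 0, 16, 64]
col 3: [16, 0, 0, 32] -> [0, 0, 16, 32]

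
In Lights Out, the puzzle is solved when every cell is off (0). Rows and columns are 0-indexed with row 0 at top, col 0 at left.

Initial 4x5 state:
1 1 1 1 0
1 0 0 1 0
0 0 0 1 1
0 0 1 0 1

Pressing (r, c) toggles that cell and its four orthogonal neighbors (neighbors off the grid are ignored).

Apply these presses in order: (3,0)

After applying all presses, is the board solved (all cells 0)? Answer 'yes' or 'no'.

After press 1 at (3,0):
1 1 1 1 0
1 0 0 1 0
1 0 0 1 1
1 1 1 0 1

Lights still on: 13

Answer: no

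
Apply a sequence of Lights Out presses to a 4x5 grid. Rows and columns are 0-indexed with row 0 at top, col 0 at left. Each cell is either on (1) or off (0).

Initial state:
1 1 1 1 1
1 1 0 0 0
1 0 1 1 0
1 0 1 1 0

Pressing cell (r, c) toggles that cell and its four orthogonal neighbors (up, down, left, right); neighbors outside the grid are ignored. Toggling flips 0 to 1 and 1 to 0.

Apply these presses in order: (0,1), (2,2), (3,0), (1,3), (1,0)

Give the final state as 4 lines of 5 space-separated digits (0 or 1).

Answer: 1 0 0 0 1
0 1 0 1 1
1 1 0 1 0
0 1 0 1 0

Derivation:
After press 1 at (0,1):
0 0 0 1 1
1 0 0 0 0
1 0 1 1 0
1 0 1 1 0

After press 2 at (2,2):
0 0 0 1 1
1 0 1 0 0
1 1 0 0 0
1 0 0 1 0

After press 3 at (3,0):
0 0 0 1 1
1 0 1 0 0
0 1 0 0 0
0 1 0 1 0

After press 4 at (1,3):
0 0 0 0 1
1 0 0 1 1
0 1 0 1 0
0 1 0 1 0

After press 5 at (1,0):
1 0 0 0 1
0 1 0 1 1
1 1 0 1 0
0 1 0 1 0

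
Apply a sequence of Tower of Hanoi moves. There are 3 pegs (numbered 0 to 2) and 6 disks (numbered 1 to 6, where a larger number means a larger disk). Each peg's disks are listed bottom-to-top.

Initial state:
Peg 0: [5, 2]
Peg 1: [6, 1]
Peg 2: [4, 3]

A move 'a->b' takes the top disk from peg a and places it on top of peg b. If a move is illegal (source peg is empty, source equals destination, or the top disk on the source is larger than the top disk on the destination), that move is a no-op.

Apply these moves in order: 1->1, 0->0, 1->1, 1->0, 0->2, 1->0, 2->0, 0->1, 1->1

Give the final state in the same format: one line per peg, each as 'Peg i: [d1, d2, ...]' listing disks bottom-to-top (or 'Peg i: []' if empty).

Answer: Peg 0: [5, 2]
Peg 1: [6, 1]
Peg 2: [4, 3]

Derivation:
After move 1 (1->1):
Peg 0: [5, 2]
Peg 1: [6, 1]
Peg 2: [4, 3]

After move 2 (0->0):
Peg 0: [5, 2]
Peg 1: [6, 1]
Peg 2: [4, 3]

After move 3 (1->1):
Peg 0: [5, 2]
Peg 1: [6, 1]
Peg 2: [4, 3]

After move 4 (1->0):
Peg 0: [5, 2, 1]
Peg 1: [6]
Peg 2: [4, 3]

After move 5 (0->2):
Peg 0: [5, 2]
Peg 1: [6]
Peg 2: [4, 3, 1]

After move 6 (1->0):
Peg 0: [5, 2]
Peg 1: [6]
Peg 2: [4, 3, 1]

After move 7 (2->0):
Peg 0: [5, 2, 1]
Peg 1: [6]
Peg 2: [4, 3]

After move 8 (0->1):
Peg 0: [5, 2]
Peg 1: [6, 1]
Peg 2: [4, 3]

After move 9 (1->1):
Peg 0: [5, 2]
Peg 1: [6, 1]
Peg 2: [4, 3]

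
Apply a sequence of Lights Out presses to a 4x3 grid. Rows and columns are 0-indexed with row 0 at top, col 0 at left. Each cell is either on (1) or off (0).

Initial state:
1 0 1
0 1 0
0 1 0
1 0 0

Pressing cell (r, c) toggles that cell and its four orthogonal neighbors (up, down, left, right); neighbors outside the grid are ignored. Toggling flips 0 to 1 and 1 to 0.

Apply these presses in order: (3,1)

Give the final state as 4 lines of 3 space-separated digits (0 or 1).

After press 1 at (3,1):
1 0 1
0 1 0
0 0 0
0 1 1

Answer: 1 0 1
0 1 0
0 0 0
0 1 1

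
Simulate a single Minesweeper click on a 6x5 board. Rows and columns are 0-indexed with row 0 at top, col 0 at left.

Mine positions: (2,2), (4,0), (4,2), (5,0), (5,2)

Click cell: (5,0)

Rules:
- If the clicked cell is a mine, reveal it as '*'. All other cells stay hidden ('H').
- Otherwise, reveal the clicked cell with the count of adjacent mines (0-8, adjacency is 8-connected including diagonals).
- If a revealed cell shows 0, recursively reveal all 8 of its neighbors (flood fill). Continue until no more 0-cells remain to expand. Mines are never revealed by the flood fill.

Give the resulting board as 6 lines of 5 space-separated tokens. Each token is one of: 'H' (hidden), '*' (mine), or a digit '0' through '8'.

H H H H H
H H H H H
H H H H H
H H H H H
H H H H H
* H H H H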